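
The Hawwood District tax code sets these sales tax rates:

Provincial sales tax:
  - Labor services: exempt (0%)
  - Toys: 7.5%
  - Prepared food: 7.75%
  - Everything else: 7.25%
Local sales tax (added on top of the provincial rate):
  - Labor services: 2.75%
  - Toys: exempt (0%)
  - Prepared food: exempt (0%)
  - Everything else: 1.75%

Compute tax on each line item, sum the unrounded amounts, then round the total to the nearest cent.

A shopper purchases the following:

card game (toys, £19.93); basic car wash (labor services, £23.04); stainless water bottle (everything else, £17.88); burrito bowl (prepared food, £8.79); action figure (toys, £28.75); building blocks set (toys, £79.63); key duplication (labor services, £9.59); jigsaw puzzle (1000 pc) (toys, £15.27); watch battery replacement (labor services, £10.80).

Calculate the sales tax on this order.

£14.25

Card game £19.93: toys → 7.5% + 0% local = 7.5% → £1.49475
Basic car wash £23.04: labor services → 0% + 2.75% local = 2.75% → £0.6336
Stainless water bottle £17.88: everything else → 7.25% + 1.75% local = 9% → £1.6092
Burrito bowl £8.79: prepared food → 7.75% + 0% local = 7.75% → £0.681225
Action figure £28.75: toys → 7.5% + 0% local = 7.5% → £2.15625
Building blocks set £79.63: toys → 7.5% + 0% local = 7.5% → £5.97225
Key duplication £9.59: labor services → 0% + 2.75% local = 2.75% → £0.263725
Jigsaw puzzle (1000 pc) £15.27: toys → 7.5% + 0% local = 7.5% → £1.14525
Watch battery replacement £10.80: labor services → 0% + 2.75% local = 2.75% → £0.297
Unrounded tax sum = £14.25325 → £14.25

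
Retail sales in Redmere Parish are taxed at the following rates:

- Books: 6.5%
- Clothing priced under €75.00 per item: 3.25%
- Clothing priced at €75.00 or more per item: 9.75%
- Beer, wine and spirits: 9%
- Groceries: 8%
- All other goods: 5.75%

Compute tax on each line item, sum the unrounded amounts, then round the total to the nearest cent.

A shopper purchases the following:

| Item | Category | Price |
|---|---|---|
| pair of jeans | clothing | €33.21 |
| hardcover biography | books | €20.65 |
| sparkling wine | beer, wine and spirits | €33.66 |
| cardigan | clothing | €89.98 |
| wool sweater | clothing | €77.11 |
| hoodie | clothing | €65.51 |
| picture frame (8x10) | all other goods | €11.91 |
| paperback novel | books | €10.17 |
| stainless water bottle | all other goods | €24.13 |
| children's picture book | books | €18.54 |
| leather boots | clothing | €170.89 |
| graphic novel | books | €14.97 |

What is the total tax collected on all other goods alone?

€2.07

Picture frame (8x10) €11.91: all other goods → 5.75% → €0.684825
Stainless water bottle €24.13: all other goods → 5.75% → €1.387475
Tax on all other goods: unrounded sum = €2.0723 → €2.07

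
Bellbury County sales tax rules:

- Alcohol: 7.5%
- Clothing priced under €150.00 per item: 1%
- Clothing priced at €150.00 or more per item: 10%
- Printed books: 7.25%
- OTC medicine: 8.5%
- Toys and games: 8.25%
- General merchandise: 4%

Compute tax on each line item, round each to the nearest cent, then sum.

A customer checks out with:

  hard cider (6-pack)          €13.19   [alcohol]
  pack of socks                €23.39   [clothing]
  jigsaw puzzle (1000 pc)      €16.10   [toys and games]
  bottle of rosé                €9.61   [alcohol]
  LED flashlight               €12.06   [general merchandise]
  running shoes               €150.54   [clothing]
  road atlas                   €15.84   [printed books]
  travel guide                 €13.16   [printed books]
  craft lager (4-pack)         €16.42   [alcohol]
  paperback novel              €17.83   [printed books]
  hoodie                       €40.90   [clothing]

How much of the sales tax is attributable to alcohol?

Hard cider (6-pack) €13.19: alcohol → 7.5% → €0.99
Bottle of rosé €9.61: alcohol → 7.5% → €0.72
Craft lager (4-pack) €16.42: alcohol → 7.5% → €1.23
Tax on alcohol = €0.99 + €0.72 + €1.23 = €2.94

€2.94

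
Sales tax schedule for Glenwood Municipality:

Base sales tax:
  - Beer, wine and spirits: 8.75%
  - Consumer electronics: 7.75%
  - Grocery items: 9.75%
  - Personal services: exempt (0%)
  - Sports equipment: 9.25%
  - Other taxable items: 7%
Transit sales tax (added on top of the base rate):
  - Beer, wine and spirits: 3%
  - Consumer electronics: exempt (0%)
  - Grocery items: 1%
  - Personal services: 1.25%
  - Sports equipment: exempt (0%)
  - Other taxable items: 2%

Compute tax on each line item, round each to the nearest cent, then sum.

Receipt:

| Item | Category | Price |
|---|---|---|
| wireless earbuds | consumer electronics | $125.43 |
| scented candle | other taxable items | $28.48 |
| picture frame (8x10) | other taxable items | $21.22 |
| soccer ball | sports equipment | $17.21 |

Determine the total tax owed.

Wireless earbuds $125.43: consumer electronics → 7.75% + 0% transit = 7.75% → $9.72
Scented candle $28.48: other taxable items → 7% + 2% transit = 9% → $2.56
Picture frame (8x10) $21.22: other taxable items → 7% + 2% transit = 9% → $1.91
Soccer ball $17.21: sports equipment → 9.25% + 0% transit = 9.25% → $1.59
Total tax = $9.72 + $2.56 + $1.91 + $1.59 = $15.78

$15.78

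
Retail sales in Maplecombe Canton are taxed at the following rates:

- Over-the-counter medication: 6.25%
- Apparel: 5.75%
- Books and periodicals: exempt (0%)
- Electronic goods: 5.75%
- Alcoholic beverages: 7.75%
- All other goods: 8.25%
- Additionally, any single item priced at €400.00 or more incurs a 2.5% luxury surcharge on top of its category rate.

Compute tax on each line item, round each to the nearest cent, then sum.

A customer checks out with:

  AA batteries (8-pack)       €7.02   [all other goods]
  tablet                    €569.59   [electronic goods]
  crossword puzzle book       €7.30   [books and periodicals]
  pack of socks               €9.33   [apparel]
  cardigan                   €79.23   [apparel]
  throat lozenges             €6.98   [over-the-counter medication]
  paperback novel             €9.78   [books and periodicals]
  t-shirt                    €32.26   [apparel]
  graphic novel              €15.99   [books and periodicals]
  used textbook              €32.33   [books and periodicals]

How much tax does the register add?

€54.96

AA batteries (8-pack) €7.02: all other goods → 8.25% → €0.58
Tablet €569.59: electronic goods → 5.75% + 2.5% surcharge = 8.25% → €46.99
Crossword puzzle book €7.30: books and periodicals → 0% → €0.00
Pack of socks €9.33: apparel → 5.75% → €0.54
Cardigan €79.23: apparel → 5.75% → €4.56
Throat lozenges €6.98: over-the-counter medication → 6.25% → €0.44
Paperback novel €9.78: books and periodicals → 0% → €0.00
T-shirt €32.26: apparel → 5.75% → €1.85
Graphic novel €15.99: books and periodicals → 0% → €0.00
Used textbook €32.33: books and periodicals → 0% → €0.00
Total tax = €0.58 + €46.99 + €0.54 + €4.56 + €0.44 + €1.85 = €54.96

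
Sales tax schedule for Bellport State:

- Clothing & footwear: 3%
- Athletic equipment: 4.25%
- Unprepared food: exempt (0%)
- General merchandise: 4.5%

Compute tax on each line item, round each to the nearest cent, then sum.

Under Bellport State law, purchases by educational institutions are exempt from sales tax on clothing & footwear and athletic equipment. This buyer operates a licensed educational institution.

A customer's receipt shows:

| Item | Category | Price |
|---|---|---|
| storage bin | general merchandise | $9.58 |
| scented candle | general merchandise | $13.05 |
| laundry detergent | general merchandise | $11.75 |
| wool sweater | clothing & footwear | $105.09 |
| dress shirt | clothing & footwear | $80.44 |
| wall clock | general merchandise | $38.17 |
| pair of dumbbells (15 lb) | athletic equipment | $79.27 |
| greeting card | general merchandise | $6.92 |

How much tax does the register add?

$3.58

Storage bin $9.58: general merchandise → 4.5% → $0.43
Scented candle $13.05: general merchandise → 4.5% → $0.59
Laundry detergent $11.75: general merchandise → 4.5% → $0.53
Wool sweater $105.09: clothing & footwear, buyer-exempt → 0% → $0.00
Dress shirt $80.44: clothing & footwear, buyer-exempt → 0% → $0.00
Wall clock $38.17: general merchandise → 4.5% → $1.72
Pair of dumbbells (15 lb) $79.27: athletic equipment, buyer-exempt → 0% → $0.00
Greeting card $6.92: general merchandise → 4.5% → $0.31
Total tax = $0.43 + $0.59 + $0.53 + $1.72 + $0.31 = $3.58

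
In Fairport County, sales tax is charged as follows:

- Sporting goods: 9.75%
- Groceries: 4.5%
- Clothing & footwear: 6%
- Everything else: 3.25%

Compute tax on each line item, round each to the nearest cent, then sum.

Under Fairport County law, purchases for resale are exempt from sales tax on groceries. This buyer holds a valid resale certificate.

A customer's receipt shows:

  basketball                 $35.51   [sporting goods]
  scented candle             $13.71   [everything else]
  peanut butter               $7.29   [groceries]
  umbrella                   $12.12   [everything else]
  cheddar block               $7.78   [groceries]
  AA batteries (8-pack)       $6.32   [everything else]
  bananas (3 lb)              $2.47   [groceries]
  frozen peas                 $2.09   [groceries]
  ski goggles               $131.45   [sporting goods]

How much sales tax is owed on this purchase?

Basketball $35.51: sporting goods → 9.75% → $3.46
Scented candle $13.71: everything else → 3.25% → $0.45
Peanut butter $7.29: groceries, buyer-exempt → 0% → $0.00
Umbrella $12.12: everything else → 3.25% → $0.39
Cheddar block $7.78: groceries, buyer-exempt → 0% → $0.00
AA batteries (8-pack) $6.32: everything else → 3.25% → $0.21
Bananas (3 lb) $2.47: groceries, buyer-exempt → 0% → $0.00
Frozen peas $2.09: groceries, buyer-exempt → 0% → $0.00
Ski goggles $131.45: sporting goods → 9.75% → $12.82
Total tax = $3.46 + $0.45 + $0.39 + $0.21 + $12.82 = $17.33

$17.33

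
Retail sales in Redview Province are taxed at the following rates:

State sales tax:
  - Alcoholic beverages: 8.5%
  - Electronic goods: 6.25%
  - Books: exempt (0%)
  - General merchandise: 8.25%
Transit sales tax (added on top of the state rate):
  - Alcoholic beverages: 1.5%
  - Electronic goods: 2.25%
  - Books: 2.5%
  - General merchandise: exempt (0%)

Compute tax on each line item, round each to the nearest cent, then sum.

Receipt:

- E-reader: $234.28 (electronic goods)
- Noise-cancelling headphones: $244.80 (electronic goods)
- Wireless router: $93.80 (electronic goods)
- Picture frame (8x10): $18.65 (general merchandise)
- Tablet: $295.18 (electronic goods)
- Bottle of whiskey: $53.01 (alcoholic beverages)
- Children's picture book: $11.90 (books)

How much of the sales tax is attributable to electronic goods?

E-reader $234.28: electronic goods → 6.25% + 2.25% transit = 8.5% → $19.91
Noise-cancelling headphones $244.80: electronic goods → 6.25% + 2.25% transit = 8.5% → $20.81
Wireless router $93.80: electronic goods → 6.25% + 2.25% transit = 8.5% → $7.97
Tablet $295.18: electronic goods → 6.25% + 2.25% transit = 8.5% → $25.09
Tax on electronic goods = $19.91 + $20.81 + $7.97 + $25.09 = $73.78

$73.78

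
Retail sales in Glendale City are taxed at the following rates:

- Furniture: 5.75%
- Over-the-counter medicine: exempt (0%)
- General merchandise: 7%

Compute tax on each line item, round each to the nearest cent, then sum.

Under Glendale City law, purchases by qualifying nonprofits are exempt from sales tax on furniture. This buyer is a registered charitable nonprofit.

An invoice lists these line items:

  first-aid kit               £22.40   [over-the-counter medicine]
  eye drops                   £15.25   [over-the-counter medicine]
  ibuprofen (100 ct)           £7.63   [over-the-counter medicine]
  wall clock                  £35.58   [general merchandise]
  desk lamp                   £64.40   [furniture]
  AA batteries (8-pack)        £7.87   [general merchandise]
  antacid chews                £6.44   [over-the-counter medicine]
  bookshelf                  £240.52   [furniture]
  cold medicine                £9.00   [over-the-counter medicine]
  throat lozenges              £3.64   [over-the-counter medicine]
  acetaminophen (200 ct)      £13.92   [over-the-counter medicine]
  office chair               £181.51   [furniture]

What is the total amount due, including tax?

£611.20

First-aid kit £22.40: over-the-counter medicine → 0% → £0.00
Eye drops £15.25: over-the-counter medicine → 0% → £0.00
Ibuprofen (100 ct) £7.63: over-the-counter medicine → 0% → £0.00
Wall clock £35.58: general merchandise → 7% → £2.49
Desk lamp £64.40: furniture, buyer-exempt → 0% → £0.00
AA batteries (8-pack) £7.87: general merchandise → 7% → £0.55
Antacid chews £6.44: over-the-counter medicine → 0% → £0.00
Bookshelf £240.52: furniture, buyer-exempt → 0% → £0.00
Cold medicine £9.00: over-the-counter medicine → 0% → £0.00
Throat lozenges £3.64: over-the-counter medicine → 0% → £0.00
Acetaminophen (200 ct) £13.92: over-the-counter medicine → 0% → £0.00
Office chair £181.51: furniture, buyer-exempt → 0% → £0.00
Subtotal = £608.16; tax = £3.04; total due = £611.20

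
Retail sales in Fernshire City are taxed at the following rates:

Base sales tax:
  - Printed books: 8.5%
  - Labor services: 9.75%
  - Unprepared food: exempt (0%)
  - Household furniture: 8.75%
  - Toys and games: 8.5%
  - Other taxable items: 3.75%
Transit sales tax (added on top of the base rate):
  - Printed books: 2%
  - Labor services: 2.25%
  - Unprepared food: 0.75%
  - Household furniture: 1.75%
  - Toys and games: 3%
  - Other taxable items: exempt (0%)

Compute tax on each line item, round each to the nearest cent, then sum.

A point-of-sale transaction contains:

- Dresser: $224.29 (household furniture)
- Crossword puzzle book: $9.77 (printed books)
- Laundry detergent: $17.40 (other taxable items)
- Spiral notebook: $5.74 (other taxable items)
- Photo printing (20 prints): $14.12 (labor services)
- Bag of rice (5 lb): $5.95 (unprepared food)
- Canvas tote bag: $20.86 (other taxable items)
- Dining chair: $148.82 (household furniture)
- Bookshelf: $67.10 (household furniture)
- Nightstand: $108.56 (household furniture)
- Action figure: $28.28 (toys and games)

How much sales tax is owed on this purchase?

Dresser $224.29: household furniture → 8.75% + 1.75% transit = 10.5% → $23.55
Crossword puzzle book $9.77: printed books → 8.5% + 2% transit = 10.5% → $1.03
Laundry detergent $17.40: other taxable items → 3.75% + 0% transit = 3.75% → $0.65
Spiral notebook $5.74: other taxable items → 3.75% + 0% transit = 3.75% → $0.22
Photo printing (20 prints) $14.12: labor services → 9.75% + 2.25% transit = 12% → $1.69
Bag of rice (5 lb) $5.95: unprepared food → 0% + 0.75% transit = 0.75% → $0.04
Canvas tote bag $20.86: other taxable items → 3.75% + 0% transit = 3.75% → $0.78
Dining chair $148.82: household furniture → 8.75% + 1.75% transit = 10.5% → $15.63
Bookshelf $67.10: household furniture → 8.75% + 1.75% transit = 10.5% → $7.05
Nightstand $108.56: household furniture → 8.75% + 1.75% transit = 10.5% → $11.40
Action figure $28.28: toys and games → 8.5% + 3% transit = 11.5% → $3.25
Total tax = $23.55 + $1.03 + $0.65 + $0.22 + $1.69 + $0.04 + $0.78 + $15.63 + $7.05 + $11.40 + $3.25 = $65.29

$65.29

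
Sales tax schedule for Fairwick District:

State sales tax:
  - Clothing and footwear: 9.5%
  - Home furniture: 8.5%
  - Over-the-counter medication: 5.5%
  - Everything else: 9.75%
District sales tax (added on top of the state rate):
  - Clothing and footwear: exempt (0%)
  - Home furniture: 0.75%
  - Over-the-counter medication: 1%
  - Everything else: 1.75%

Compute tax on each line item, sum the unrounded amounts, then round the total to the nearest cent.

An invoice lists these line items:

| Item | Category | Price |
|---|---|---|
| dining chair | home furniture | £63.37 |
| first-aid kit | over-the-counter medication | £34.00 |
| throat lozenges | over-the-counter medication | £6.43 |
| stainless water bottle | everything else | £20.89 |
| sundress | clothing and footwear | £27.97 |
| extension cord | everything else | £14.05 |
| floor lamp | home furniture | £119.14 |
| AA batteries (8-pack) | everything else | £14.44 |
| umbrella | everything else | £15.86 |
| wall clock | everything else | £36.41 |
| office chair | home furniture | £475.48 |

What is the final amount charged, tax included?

Dining chair £63.37: home furniture → 8.5% + 0.75% district = 9.25% → £5.861725
First-aid kit £34.00: over-the-counter medication → 5.5% + 1% district = 6.5% → £2.21
Throat lozenges £6.43: over-the-counter medication → 5.5% + 1% district = 6.5% → £0.41795
Stainless water bottle £20.89: everything else → 9.75% + 1.75% district = 11.5% → £2.40235
Sundress £27.97: clothing and footwear → 9.5% + 0% district = 9.5% → £2.65715
Extension cord £14.05: everything else → 9.75% + 1.75% district = 11.5% → £1.61575
Floor lamp £119.14: home furniture → 8.5% + 0.75% district = 9.25% → £11.02045
AA batteries (8-pack) £14.44: everything else → 9.75% + 1.75% district = 11.5% → £1.6606
Umbrella £15.86: everything else → 9.75% + 1.75% district = 11.5% → £1.8239
Wall clock £36.41: everything else → 9.75% + 1.75% district = 11.5% → £4.18715
Office chair £475.48: home furniture → 8.5% + 0.75% district = 9.25% → £43.9819
Subtotal = £828.04; unrounded tax = £77.838925 → £77.84; total due = £905.88

£905.88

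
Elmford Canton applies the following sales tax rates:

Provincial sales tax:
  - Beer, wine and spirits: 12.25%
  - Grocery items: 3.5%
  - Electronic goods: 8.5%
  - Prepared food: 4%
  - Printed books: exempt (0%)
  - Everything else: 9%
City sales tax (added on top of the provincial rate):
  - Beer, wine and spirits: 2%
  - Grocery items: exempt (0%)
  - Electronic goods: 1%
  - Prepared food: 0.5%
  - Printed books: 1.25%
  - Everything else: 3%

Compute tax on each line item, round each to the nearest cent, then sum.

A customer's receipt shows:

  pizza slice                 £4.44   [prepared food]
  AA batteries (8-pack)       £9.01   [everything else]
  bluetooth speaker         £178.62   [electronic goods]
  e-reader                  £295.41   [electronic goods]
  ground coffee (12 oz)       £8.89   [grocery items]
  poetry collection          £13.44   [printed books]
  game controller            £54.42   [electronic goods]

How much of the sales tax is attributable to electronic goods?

Bluetooth speaker £178.62: electronic goods → 8.5% + 1% city = 9.5% → £16.97
E-reader £295.41: electronic goods → 8.5% + 1% city = 9.5% → £28.06
Game controller £54.42: electronic goods → 8.5% + 1% city = 9.5% → £5.17
Tax on electronic goods = £16.97 + £28.06 + £5.17 = £50.20

£50.20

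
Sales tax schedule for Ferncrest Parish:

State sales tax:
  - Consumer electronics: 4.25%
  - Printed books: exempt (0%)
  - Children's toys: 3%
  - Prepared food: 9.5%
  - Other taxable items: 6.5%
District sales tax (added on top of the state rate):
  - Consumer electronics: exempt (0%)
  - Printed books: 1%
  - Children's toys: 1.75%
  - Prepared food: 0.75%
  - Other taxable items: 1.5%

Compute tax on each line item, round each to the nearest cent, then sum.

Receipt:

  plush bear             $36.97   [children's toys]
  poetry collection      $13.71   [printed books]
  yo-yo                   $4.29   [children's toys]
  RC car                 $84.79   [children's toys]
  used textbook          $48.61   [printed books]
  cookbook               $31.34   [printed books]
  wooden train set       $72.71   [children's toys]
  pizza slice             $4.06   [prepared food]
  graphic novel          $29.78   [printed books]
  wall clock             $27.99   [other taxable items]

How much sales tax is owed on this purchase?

$13.34

Plush bear $36.97: children's toys → 3% + 1.75% district = 4.75% → $1.76
Poetry collection $13.71: printed books → 0% + 1% district = 1% → $0.14
Yo-yo $4.29: children's toys → 3% + 1.75% district = 4.75% → $0.20
RC car $84.79: children's toys → 3% + 1.75% district = 4.75% → $4.03
Used textbook $48.61: printed books → 0% + 1% district = 1% → $0.49
Cookbook $31.34: printed books → 0% + 1% district = 1% → $0.31
Wooden train set $72.71: children's toys → 3% + 1.75% district = 4.75% → $3.45
Pizza slice $4.06: prepared food → 9.5% + 0.75% district = 10.25% → $0.42
Graphic novel $29.78: printed books → 0% + 1% district = 1% → $0.30
Wall clock $27.99: other taxable items → 6.5% + 1.5% district = 8% → $2.24
Total tax = $1.76 + $0.14 + $0.20 + $4.03 + $0.49 + $0.31 + $3.45 + $0.42 + $0.30 + $2.24 = $13.34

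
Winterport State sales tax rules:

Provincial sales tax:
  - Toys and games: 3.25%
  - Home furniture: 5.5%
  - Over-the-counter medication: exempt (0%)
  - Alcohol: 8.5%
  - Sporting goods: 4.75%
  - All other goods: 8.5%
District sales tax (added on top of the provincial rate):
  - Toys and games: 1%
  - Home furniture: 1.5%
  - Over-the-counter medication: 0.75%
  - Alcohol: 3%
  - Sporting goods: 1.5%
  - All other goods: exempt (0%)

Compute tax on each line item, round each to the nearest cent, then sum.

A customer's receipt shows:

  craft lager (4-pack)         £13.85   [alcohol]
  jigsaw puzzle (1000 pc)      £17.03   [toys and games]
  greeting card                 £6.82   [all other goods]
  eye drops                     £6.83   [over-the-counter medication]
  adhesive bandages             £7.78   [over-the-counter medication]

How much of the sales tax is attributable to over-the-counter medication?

£0.11

Eye drops £6.83: over-the-counter medication → 0% + 0.75% district = 0.75% → £0.05
Adhesive bandages £7.78: over-the-counter medication → 0% + 0.75% district = 0.75% → £0.06
Tax on over-the-counter medication = £0.05 + £0.06 = £0.11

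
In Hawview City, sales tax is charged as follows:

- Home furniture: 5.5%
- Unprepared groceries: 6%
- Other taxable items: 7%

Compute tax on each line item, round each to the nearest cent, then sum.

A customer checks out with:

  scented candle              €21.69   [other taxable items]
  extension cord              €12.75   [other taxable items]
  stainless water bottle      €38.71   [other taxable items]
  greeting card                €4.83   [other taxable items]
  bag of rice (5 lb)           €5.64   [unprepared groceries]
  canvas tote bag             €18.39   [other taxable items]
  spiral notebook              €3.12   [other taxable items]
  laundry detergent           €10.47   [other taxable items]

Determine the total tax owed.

€8.04

Scented candle €21.69: other taxable items → 7% → €1.52
Extension cord €12.75: other taxable items → 7% → €0.89
Stainless water bottle €38.71: other taxable items → 7% → €2.71
Greeting card €4.83: other taxable items → 7% → €0.34
Bag of rice (5 lb) €5.64: unprepared groceries → 6% → €0.34
Canvas tote bag €18.39: other taxable items → 7% → €1.29
Spiral notebook €3.12: other taxable items → 7% → €0.22
Laundry detergent €10.47: other taxable items → 7% → €0.73
Total tax = €1.52 + €0.89 + €2.71 + €0.34 + €0.34 + €1.29 + €0.22 + €0.73 = €8.04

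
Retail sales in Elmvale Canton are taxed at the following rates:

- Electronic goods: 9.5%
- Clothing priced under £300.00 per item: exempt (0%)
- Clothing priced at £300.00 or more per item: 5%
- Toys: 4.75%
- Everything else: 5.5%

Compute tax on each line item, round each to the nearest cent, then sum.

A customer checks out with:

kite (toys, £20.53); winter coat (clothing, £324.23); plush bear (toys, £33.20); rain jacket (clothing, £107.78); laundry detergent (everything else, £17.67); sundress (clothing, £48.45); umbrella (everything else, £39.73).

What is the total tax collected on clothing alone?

£16.21

Winter coat £324.23: clothing, £300.00 or more → 5% → £16.21
Rain jacket £107.78: clothing, under £300.00 → 0% → £0.00
Sundress £48.45: clothing, under £300.00 → 0% → £0.00
Tax on clothing = £16.21 + £0.00 + £0.00 = £16.21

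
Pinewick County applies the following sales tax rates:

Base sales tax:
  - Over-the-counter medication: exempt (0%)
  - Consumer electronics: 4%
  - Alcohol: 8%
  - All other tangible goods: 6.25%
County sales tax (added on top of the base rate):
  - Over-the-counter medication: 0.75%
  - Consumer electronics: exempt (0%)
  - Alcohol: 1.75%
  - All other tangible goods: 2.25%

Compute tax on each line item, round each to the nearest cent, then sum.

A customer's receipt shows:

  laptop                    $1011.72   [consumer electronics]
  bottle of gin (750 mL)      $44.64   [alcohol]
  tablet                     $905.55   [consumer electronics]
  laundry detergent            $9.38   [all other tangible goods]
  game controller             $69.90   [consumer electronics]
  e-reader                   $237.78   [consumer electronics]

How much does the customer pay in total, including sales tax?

$2373.12

Laptop $1011.72: consumer electronics → 4% + 0% county = 4% → $40.47
Bottle of gin (750 mL) $44.64: alcohol → 8% + 1.75% county = 9.75% → $4.35
Tablet $905.55: consumer electronics → 4% + 0% county = 4% → $36.22
Laundry detergent $9.38: all other tangible goods → 6.25% + 2.25% county = 8.5% → $0.80
Game controller $69.90: consumer electronics → 4% + 0% county = 4% → $2.80
E-reader $237.78: consumer electronics → 4% + 0% county = 4% → $9.51
Subtotal = $2278.97; tax = $94.15; total due = $2373.12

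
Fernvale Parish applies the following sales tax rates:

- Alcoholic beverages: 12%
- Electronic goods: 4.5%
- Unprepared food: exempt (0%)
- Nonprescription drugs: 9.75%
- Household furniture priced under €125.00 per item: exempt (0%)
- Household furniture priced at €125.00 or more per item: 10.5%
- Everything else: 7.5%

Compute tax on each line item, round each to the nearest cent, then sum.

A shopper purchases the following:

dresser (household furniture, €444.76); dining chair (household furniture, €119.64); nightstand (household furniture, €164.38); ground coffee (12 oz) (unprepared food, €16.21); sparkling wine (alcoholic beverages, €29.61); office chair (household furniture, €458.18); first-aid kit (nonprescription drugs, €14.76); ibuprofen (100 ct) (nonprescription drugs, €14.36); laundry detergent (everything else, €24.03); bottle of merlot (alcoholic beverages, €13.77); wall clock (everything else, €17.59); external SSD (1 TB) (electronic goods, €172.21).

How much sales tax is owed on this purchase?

€130.98

Dresser €444.76: household furniture, €125.00 or more → 10.5% → €46.70
Dining chair €119.64: household furniture, under €125.00 → 0% → €0.00
Nightstand €164.38: household furniture, €125.00 or more → 10.5% → €17.26
Ground coffee (12 oz) €16.21: unprepared food → 0% → €0.00
Sparkling wine €29.61: alcoholic beverages → 12% → €3.55
Office chair €458.18: household furniture, €125.00 or more → 10.5% → €48.11
First-aid kit €14.76: nonprescription drugs → 9.75% → €1.44
Ibuprofen (100 ct) €14.36: nonprescription drugs → 9.75% → €1.40
Laundry detergent €24.03: everything else → 7.5% → €1.80
Bottle of merlot €13.77: alcoholic beverages → 12% → €1.65
Wall clock €17.59: everything else → 7.5% → €1.32
External SSD (1 TB) €172.21: electronic goods → 4.5% → €7.75
Total tax = €46.70 + €17.26 + €3.55 + €48.11 + €1.44 + €1.40 + €1.80 + €1.65 + €1.32 + €7.75 = €130.98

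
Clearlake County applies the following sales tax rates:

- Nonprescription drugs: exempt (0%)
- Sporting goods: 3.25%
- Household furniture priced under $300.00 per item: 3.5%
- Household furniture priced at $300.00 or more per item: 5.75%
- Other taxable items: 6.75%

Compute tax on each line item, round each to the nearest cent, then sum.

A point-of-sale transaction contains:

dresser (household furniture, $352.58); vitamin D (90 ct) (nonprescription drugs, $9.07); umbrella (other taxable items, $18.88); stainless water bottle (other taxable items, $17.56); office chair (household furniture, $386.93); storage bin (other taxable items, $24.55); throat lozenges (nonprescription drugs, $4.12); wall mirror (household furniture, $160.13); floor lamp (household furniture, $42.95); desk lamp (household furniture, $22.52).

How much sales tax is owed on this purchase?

$54.53

Dresser $352.58: household furniture, $300.00 or more → 5.75% → $20.27
Vitamin D (90 ct) $9.07: nonprescription drugs → 0% → $0.00
Umbrella $18.88: other taxable items → 6.75% → $1.27
Stainless water bottle $17.56: other taxable items → 6.75% → $1.19
Office chair $386.93: household furniture, $300.00 or more → 5.75% → $22.25
Storage bin $24.55: other taxable items → 6.75% → $1.66
Throat lozenges $4.12: nonprescription drugs → 0% → $0.00
Wall mirror $160.13: household furniture, under $300.00 → 3.5% → $5.60
Floor lamp $42.95: household furniture, under $300.00 → 3.5% → $1.50
Desk lamp $22.52: household furniture, under $300.00 → 3.5% → $0.79
Total tax = $20.27 + $1.27 + $1.19 + $22.25 + $1.66 + $5.60 + $1.50 + $0.79 = $54.53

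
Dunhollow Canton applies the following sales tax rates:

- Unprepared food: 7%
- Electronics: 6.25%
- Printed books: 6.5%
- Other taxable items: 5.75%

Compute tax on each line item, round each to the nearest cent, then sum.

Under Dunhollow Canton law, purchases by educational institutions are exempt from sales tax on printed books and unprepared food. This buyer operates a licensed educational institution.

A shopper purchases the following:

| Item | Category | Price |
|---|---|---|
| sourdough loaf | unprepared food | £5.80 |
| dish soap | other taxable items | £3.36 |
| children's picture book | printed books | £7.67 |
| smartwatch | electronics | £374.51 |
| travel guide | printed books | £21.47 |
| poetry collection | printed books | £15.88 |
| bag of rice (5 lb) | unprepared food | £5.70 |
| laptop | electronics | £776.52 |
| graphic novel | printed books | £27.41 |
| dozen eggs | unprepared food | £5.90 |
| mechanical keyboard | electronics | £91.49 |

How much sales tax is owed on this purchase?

Sourdough loaf £5.80: unprepared food, buyer-exempt → 0% → £0.00
Dish soap £3.36: other taxable items → 5.75% → £0.19
Children's picture book £7.67: printed books, buyer-exempt → 0% → £0.00
Smartwatch £374.51: electronics → 6.25% → £23.41
Travel guide £21.47: printed books, buyer-exempt → 0% → £0.00
Poetry collection £15.88: printed books, buyer-exempt → 0% → £0.00
Bag of rice (5 lb) £5.70: unprepared food, buyer-exempt → 0% → £0.00
Laptop £776.52: electronics → 6.25% → £48.53
Graphic novel £27.41: printed books, buyer-exempt → 0% → £0.00
Dozen eggs £5.90: unprepared food, buyer-exempt → 0% → £0.00
Mechanical keyboard £91.49: electronics → 6.25% → £5.72
Total tax = £0.19 + £23.41 + £48.53 + £5.72 = £77.85

£77.85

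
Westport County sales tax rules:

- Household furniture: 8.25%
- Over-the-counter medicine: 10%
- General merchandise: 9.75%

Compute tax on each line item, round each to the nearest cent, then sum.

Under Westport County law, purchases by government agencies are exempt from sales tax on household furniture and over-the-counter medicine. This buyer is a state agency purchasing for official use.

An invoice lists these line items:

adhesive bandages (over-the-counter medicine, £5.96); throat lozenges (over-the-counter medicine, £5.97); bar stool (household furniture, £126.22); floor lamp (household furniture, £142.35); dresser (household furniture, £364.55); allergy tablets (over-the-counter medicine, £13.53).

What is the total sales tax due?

£0.00

Adhesive bandages £5.96: over-the-counter medicine, buyer-exempt → 0% → £0.00
Throat lozenges £5.97: over-the-counter medicine, buyer-exempt → 0% → £0.00
Bar stool £126.22: household furniture, buyer-exempt → 0% → £0.00
Floor lamp £142.35: household furniture, buyer-exempt → 0% → £0.00
Dresser £364.55: household furniture, buyer-exempt → 0% → £0.00
Allergy tablets £13.53: over-the-counter medicine, buyer-exempt → 0% → £0.00
Total tax = £0.00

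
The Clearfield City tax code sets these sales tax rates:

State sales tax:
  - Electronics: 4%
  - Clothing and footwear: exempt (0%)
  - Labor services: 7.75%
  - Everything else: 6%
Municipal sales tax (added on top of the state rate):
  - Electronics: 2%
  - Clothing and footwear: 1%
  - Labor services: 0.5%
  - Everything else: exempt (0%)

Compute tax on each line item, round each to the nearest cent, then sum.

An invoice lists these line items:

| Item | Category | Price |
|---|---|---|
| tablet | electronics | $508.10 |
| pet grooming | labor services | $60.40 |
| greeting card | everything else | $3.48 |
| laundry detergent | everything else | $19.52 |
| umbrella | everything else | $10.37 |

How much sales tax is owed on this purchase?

Tablet $508.10: electronics → 4% + 2% municipal = 6% → $30.49
Pet grooming $60.40: labor services → 7.75% + 0.5% municipal = 8.25% → $4.98
Greeting card $3.48: everything else → 6% + 0% municipal = 6% → $0.21
Laundry detergent $19.52: everything else → 6% + 0% municipal = 6% → $1.17
Umbrella $10.37: everything else → 6% + 0% municipal = 6% → $0.62
Total tax = $30.49 + $4.98 + $0.21 + $1.17 + $0.62 = $37.47

$37.47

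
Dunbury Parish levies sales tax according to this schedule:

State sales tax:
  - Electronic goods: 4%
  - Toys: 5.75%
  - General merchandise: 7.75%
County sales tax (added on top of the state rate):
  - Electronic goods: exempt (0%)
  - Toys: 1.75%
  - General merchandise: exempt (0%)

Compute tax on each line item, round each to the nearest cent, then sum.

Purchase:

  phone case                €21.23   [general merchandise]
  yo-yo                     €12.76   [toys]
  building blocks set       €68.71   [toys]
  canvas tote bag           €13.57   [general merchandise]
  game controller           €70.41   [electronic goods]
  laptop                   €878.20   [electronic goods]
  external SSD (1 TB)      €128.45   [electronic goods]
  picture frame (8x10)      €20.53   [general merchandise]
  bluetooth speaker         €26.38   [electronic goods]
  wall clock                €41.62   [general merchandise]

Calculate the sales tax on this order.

Phone case €21.23: general merchandise → 7.75% + 0% county = 7.75% → €1.65
Yo-yo €12.76: toys → 5.75% + 1.75% county = 7.5% → €0.96
Building blocks set €68.71: toys → 5.75% + 1.75% county = 7.5% → €5.15
Canvas tote bag €13.57: general merchandise → 7.75% + 0% county = 7.75% → €1.05
Game controller €70.41: electronic goods → 4% + 0% county = 4% → €2.82
Laptop €878.20: electronic goods → 4% + 0% county = 4% → €35.13
External SSD (1 TB) €128.45: electronic goods → 4% + 0% county = 4% → €5.14
Picture frame (8x10) €20.53: general merchandise → 7.75% + 0% county = 7.75% → €1.59
Bluetooth speaker €26.38: electronic goods → 4% + 0% county = 4% → €1.06
Wall clock €41.62: general merchandise → 7.75% + 0% county = 7.75% → €3.23
Total tax = €1.65 + €0.96 + €5.15 + €1.05 + €2.82 + €35.13 + €5.14 + €1.59 + €1.06 + €3.23 = €57.78

€57.78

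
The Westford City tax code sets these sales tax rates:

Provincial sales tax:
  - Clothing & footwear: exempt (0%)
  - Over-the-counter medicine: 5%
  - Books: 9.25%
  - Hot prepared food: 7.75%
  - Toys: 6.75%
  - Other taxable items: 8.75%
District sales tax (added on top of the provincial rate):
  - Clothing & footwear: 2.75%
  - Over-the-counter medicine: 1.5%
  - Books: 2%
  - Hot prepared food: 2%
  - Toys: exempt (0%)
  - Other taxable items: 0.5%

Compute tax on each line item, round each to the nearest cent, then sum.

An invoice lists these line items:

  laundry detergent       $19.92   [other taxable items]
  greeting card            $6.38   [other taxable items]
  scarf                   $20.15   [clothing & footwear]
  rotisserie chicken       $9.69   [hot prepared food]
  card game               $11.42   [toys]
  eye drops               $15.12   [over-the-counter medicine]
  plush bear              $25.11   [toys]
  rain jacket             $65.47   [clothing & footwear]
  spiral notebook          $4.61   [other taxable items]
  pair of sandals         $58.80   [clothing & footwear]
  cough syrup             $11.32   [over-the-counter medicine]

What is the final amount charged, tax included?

$259.94

Laundry detergent $19.92: other taxable items → 8.75% + 0.5% district = 9.25% → $1.84
Greeting card $6.38: other taxable items → 8.75% + 0.5% district = 9.25% → $0.59
Scarf $20.15: clothing & footwear → 0% + 2.75% district = 2.75% → $0.55
Rotisserie chicken $9.69: hot prepared food → 7.75% + 2% district = 9.75% → $0.94
Card game $11.42: toys → 6.75% + 0% district = 6.75% → $0.77
Eye drops $15.12: over-the-counter medicine → 5% + 1.5% district = 6.5% → $0.98
Plush bear $25.11: toys → 6.75% + 0% district = 6.75% → $1.69
Rain jacket $65.47: clothing & footwear → 0% + 2.75% district = 2.75% → $1.80
Spiral notebook $4.61: other taxable items → 8.75% + 0.5% district = 9.25% → $0.43
Pair of sandals $58.80: clothing & footwear → 0% + 2.75% district = 2.75% → $1.62
Cough syrup $11.32: over-the-counter medicine → 5% + 1.5% district = 6.5% → $0.74
Subtotal = $247.99; tax = $11.95; total due = $259.94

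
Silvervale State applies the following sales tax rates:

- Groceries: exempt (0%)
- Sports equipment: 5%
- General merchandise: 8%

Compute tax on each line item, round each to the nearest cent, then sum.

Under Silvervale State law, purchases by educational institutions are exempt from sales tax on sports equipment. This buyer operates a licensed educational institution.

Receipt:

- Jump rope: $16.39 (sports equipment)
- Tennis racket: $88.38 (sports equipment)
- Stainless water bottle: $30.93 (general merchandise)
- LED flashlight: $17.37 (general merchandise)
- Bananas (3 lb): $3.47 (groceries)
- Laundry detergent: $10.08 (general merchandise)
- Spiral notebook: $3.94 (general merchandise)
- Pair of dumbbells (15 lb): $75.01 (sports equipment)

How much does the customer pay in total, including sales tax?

Jump rope $16.39: sports equipment, buyer-exempt → 0% → $0.00
Tennis racket $88.38: sports equipment, buyer-exempt → 0% → $0.00
Stainless water bottle $30.93: general merchandise → 8% → $2.47
LED flashlight $17.37: general merchandise → 8% → $1.39
Bananas (3 lb) $3.47: groceries → 0% → $0.00
Laundry detergent $10.08: general merchandise → 8% → $0.81
Spiral notebook $3.94: general merchandise → 8% → $0.32
Pair of dumbbells (15 lb) $75.01: sports equipment, buyer-exempt → 0% → $0.00
Subtotal = $245.57; tax = $4.99; total due = $250.56

$250.56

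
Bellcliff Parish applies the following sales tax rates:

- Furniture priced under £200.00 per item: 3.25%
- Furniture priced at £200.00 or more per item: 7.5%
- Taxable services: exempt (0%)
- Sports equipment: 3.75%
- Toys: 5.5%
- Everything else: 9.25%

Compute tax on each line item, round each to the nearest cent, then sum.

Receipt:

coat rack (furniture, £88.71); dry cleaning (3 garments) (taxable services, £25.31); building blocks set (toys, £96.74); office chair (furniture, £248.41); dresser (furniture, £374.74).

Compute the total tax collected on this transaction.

Coat rack £88.71: furniture, under £200.00 → 3.25% → £2.88
Dry cleaning (3 garments) £25.31: taxable services → 0% → £0.00
Building blocks set £96.74: toys → 5.5% → £5.32
Office chair £248.41: furniture, £200.00 or more → 7.5% → £18.63
Dresser £374.74: furniture, £200.00 or more → 7.5% → £28.11
Total tax = £2.88 + £5.32 + £18.63 + £28.11 = £54.94

£54.94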